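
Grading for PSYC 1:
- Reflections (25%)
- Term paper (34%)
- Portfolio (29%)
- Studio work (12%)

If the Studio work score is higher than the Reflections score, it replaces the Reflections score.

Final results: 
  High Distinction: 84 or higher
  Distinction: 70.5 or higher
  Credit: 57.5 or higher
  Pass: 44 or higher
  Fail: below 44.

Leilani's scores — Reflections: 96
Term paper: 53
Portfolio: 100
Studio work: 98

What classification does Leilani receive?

Studio work (98) > Reflections (96), so Reflections counts as 98.
Weighted total:
  Reflections 98 × 0.25 = 24.5
  Term paper 53 × 0.34 = 18.02
  Portfolio 100 × 0.29 = 29
  Studio work 98 × 0.12 = 11.76
Sum = 83.28
83.28 is ≥ 70.5 and < 84 → Distinction

Distinction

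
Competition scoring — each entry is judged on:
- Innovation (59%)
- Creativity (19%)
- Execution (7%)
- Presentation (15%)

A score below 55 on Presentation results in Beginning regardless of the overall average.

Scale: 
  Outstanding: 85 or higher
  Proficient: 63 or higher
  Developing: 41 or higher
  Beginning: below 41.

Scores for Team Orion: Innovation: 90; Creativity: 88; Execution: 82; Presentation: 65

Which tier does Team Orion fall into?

Outstanding

Presentation score 65 ≥ 55: minimum met.
Weighted total:
  Innovation 90 × 0.59 = 53.1
  Creativity 88 × 0.19 = 16.72
  Execution 82 × 0.07 = 5.74
  Presentation 65 × 0.15 = 9.75
Sum = 85.31
85.31 ≥ 85 → Outstanding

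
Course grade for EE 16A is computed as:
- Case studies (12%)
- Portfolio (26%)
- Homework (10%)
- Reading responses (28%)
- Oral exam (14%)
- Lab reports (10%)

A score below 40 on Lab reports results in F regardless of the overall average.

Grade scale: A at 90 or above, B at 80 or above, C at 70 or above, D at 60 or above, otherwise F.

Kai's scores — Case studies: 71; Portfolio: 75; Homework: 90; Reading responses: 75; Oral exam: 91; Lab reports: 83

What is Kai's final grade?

C

Lab reports score 83 ≥ 40: minimum met.
Weighted total:
  Case studies 71 × 0.12 = 8.52
  Portfolio 75 × 0.26 = 19.5
  Homework 90 × 0.1 = 9
  Reading responses 75 × 0.28 = 21
  Oral exam 91 × 0.14 = 12.74
  Lab reports 83 × 0.1 = 8.3
Sum = 79.06
79.06 is ≥ 70 and < 80 → C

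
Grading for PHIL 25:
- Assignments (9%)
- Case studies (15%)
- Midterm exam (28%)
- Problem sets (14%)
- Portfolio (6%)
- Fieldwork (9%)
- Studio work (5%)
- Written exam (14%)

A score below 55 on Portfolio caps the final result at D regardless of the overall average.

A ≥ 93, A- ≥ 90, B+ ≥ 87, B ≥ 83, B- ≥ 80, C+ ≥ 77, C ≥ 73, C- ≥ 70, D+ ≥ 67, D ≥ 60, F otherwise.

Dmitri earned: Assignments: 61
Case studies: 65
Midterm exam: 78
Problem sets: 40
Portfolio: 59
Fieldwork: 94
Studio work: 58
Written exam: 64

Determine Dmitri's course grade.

Portfolio score 59 ≥ 55: minimum met.
Weighted total:
  Assignments 61 × 0.09 = 5.49
  Case studies 65 × 0.15 = 9.75
  Midterm exam 78 × 0.28 = 21.84
  Problem sets 40 × 0.14 = 5.6
  Portfolio 59 × 0.06 = 3.54
  Fieldwork 94 × 0.09 = 8.46
  Studio work 58 × 0.05 = 2.9
  Written exam 64 × 0.14 = 8.96
Sum = 66.54
66.54 is ≥ 60 and < 67 → D

D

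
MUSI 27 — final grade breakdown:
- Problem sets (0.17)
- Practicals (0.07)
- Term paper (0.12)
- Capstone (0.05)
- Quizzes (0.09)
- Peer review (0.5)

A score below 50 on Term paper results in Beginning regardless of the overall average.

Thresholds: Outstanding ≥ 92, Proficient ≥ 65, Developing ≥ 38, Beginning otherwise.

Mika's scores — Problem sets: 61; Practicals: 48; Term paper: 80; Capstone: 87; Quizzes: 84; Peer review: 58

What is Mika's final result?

Developing

Term paper score 80 ≥ 50: minimum met.
Weighted total:
  Problem sets 61 × 0.17 = 10.37
  Practicals 48 × 0.07 = 3.36
  Term paper 80 × 0.12 = 9.6
  Capstone 87 × 0.05 = 4.35
  Quizzes 84 × 0.09 = 7.56
  Peer review 58 × 0.5 = 29
Sum = 64.24
64.24 is ≥ 38 and < 65 → Developing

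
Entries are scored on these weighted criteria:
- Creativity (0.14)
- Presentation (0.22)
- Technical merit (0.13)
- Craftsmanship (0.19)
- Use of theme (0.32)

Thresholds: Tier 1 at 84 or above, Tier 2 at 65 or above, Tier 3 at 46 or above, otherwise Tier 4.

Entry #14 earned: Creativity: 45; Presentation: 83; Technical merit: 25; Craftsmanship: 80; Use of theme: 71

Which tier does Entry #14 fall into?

Tier 2

Weighted total:
  Creativity 45 × 0.14 = 6.3
  Presentation 83 × 0.22 = 18.26
  Technical merit 25 × 0.13 = 3.25
  Craftsmanship 80 × 0.19 = 15.2
  Use of theme 71 × 0.32 = 22.72
Sum = 65.73
65.73 is ≥ 65 and < 84 → Tier 2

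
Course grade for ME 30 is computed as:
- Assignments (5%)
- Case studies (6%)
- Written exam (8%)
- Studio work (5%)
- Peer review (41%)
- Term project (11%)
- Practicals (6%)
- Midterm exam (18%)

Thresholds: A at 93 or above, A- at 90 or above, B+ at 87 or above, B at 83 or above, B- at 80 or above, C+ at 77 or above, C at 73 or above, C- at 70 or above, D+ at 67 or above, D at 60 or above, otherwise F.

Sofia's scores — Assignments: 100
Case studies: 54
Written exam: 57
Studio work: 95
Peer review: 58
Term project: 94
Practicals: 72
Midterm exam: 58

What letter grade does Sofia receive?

Weighted total:
  Assignments 100 × 0.05 = 5
  Case studies 54 × 0.06 = 3.24
  Written exam 57 × 0.08 = 4.56
  Studio work 95 × 0.05 = 4.75
  Peer review 58 × 0.41 = 23.78
  Term project 94 × 0.11 = 10.34
  Practicals 72 × 0.06 = 4.32
  Midterm exam 58 × 0.18 = 10.44
Sum = 66.43
66.43 is ≥ 60 and < 67 → D

D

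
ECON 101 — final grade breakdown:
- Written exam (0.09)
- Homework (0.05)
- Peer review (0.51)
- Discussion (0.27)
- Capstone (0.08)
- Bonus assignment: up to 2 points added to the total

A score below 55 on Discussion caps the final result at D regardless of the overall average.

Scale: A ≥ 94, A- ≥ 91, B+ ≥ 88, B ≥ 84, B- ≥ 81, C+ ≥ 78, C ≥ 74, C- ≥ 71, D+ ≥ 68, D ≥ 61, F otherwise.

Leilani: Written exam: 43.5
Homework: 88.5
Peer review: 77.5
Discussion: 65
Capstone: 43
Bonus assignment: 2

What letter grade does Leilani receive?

Discussion score 65 ≥ 55: minimum met.
Weighted total:
  Written exam 43.5 × 0.09 = 3.915
  Homework 88.5 × 0.05 = 4.425
  Peer review 77.5 × 0.51 = 39.525
  Discussion 65 × 0.27 = 17.55
  Capstone 43 × 0.08 = 3.44
Sum = 68.855
Bonus assignment: 68.855 + 2 = 70.855
70.855 is ≥ 68 and < 71 → D+

D+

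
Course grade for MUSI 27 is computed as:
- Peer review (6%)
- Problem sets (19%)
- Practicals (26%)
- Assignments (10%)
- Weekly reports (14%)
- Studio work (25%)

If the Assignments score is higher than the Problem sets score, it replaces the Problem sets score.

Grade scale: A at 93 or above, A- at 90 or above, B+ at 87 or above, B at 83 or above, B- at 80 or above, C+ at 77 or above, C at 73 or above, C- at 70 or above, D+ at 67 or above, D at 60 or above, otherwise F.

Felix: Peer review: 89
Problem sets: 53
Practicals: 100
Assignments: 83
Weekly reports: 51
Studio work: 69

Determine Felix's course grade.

C+

Assignments (83) > Problem sets (53), so Problem sets counts as 83.
Weighted total:
  Peer review 89 × 0.06 = 5.34
  Problem sets 83 × 0.19 = 15.77
  Practicals 100 × 0.26 = 26
  Assignments 83 × 0.1 = 8.3
  Weekly reports 51 × 0.14 = 7.14
  Studio work 69 × 0.25 = 17.25
Sum = 79.8
79.8 is ≥ 77 and < 80 → C+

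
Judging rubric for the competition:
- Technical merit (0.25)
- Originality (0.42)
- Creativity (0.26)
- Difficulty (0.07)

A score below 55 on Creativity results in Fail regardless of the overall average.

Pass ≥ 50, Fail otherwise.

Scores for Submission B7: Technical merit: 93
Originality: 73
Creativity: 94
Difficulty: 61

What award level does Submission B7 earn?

Creativity score 94 ≥ 55: minimum met.
Weighted total:
  Technical merit 93 × 0.25 = 23.25
  Originality 73 × 0.42 = 30.66
  Creativity 94 × 0.26 = 24.44
  Difficulty 61 × 0.07 = 4.27
Sum = 82.62
82.62 ≥ 50 → Pass

Pass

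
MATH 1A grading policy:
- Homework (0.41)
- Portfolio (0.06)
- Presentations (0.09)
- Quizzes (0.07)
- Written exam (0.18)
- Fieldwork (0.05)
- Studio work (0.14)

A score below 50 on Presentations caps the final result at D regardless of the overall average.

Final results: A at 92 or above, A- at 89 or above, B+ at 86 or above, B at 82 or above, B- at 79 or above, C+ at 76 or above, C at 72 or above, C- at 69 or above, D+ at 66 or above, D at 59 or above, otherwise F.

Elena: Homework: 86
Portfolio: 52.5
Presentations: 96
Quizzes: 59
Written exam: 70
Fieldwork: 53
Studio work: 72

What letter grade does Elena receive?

C+

Presentations score 96 ≥ 50: minimum met.
Weighted total:
  Homework 86 × 0.41 = 35.26
  Portfolio 52.5 × 0.06 = 3.15
  Presentations 96 × 0.09 = 8.64
  Quizzes 59 × 0.07 = 4.13
  Written exam 70 × 0.18 = 12.6
  Fieldwork 53 × 0.05 = 2.65
  Studio work 72 × 0.14 = 10.08
Sum = 76.51
76.51 is ≥ 76 and < 79 → C+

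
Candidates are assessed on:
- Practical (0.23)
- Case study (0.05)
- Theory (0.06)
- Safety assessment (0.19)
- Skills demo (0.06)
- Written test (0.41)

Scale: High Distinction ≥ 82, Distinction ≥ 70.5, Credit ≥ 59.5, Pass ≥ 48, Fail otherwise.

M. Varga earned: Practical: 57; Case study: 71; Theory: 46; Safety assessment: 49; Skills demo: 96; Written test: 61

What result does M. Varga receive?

Credit

Weighted total:
  Practical 57 × 0.23 = 13.11
  Case study 71 × 0.05 = 3.55
  Theory 46 × 0.06 = 2.76
  Safety assessment 49 × 0.19 = 9.31
  Skills demo 96 × 0.06 = 5.76
  Written test 61 × 0.41 = 25.01
Sum = 59.5
59.5 is ≥ 59.5 and < 70.5 → Credit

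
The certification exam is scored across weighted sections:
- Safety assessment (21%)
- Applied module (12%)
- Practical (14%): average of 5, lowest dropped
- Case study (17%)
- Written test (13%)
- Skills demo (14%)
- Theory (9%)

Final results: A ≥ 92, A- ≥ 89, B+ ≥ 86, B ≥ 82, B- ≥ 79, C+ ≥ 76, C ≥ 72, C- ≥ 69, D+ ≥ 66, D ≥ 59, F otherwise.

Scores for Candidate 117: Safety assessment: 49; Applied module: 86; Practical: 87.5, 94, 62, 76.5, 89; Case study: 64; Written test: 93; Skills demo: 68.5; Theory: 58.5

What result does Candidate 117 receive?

Practical: drop 62 → average of remaining 4 = 347/4 = 86.75
Weighted total:
  Safety assessment 49 × 0.21 = 10.29
  Applied module 86 × 0.12 = 10.32
  Practical 86.75 × 0.14 = 12.145
  Case study 64 × 0.17 = 10.88
  Written test 93 × 0.13 = 12.09
  Skills demo 68.5 × 0.14 = 9.59
  Theory 58.5 × 0.09 = 5.265
Sum = 70.58
70.58 is ≥ 69 and < 72 → C-

C-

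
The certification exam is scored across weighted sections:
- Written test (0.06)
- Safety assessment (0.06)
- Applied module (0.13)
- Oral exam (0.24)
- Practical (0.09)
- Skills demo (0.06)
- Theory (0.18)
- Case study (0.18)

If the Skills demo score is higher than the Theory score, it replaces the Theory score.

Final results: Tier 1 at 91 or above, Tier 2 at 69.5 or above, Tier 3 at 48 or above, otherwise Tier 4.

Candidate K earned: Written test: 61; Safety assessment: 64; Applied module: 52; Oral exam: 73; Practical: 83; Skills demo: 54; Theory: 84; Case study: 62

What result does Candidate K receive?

Skills demo (54) ≤ Theory (84), so Theory stays at 84.
Weighted total:
  Written test 61 × 0.06 = 3.66
  Safety assessment 64 × 0.06 = 3.84
  Applied module 52 × 0.13 = 6.76
  Oral exam 73 × 0.24 = 17.52
  Practical 83 × 0.09 = 7.47
  Skills demo 54 × 0.06 = 3.24
  Theory 84 × 0.18 = 15.12
  Case study 62 × 0.18 = 11.16
Sum = 68.77
68.77 is ≥ 48 and < 69.5 → Tier 3

Tier 3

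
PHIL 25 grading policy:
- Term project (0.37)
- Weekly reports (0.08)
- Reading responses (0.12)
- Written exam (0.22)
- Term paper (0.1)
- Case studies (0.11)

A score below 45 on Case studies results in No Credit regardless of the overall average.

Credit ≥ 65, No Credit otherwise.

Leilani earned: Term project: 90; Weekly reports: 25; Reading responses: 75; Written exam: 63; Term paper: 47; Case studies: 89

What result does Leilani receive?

Case studies score 89 ≥ 45: minimum met.
Weighted total:
  Term project 90 × 0.37 = 33.3
  Weekly reports 25 × 0.08 = 2
  Reading responses 75 × 0.12 = 9
  Written exam 63 × 0.22 = 13.86
  Term paper 47 × 0.1 = 4.7
  Case studies 89 × 0.11 = 9.79
Sum = 72.65
72.65 ≥ 65 → Credit

Credit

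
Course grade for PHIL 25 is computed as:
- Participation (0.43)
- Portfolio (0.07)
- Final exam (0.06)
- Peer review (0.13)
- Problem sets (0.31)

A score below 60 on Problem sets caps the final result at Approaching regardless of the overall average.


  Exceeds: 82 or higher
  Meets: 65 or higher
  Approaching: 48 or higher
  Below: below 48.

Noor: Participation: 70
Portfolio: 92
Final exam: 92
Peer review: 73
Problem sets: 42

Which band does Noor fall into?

Approaching

Problem sets score 42 < 60: minimum not met.
Weighted total:
  Participation 70 × 0.43 = 30.1
  Portfolio 92 × 0.07 = 6.44
  Final exam 92 × 0.06 = 5.52
  Peer review 73 × 0.13 = 9.49
  Problem sets 42 × 0.31 = 13.02
Sum = 64.57
64.57 would be Approaching; cap at Approaching applies → Approaching.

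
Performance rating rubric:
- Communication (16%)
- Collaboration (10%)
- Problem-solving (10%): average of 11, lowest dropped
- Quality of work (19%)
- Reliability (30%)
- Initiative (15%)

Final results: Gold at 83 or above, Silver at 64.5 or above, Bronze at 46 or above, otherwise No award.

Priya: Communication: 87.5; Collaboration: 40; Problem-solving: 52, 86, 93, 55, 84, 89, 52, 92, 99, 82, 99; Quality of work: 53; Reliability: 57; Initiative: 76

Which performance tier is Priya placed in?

Problem-solving: drop 52 → average of remaining 10 = 831/10 = 83.1
Weighted total:
  Communication 87.5 × 0.16 = 14
  Collaboration 40 × 0.1 = 4
  Problem-solving 83.1 × 0.1 = 8.31
  Quality of work 53 × 0.19 = 10.07
  Reliability 57 × 0.3 = 17.1
  Initiative 76 × 0.15 = 11.4
Sum = 64.88
64.88 is ≥ 64.5 and < 83 → Silver

Silver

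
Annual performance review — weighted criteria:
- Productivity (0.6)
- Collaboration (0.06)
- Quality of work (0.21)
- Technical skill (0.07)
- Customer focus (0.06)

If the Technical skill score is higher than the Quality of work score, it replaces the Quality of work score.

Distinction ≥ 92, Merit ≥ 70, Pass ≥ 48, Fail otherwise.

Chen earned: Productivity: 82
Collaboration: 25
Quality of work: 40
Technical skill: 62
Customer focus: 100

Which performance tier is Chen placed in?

Merit

Technical skill (62) > Quality of work (40), so Quality of work counts as 62.
Weighted total:
  Productivity 82 × 0.6 = 49.2
  Collaboration 25 × 0.06 = 1.5
  Quality of work 62 × 0.21 = 13.02
  Technical skill 62 × 0.07 = 4.34
  Customer focus 100 × 0.06 = 6
Sum = 74.06
74.06 is ≥ 70 and < 92 → Merit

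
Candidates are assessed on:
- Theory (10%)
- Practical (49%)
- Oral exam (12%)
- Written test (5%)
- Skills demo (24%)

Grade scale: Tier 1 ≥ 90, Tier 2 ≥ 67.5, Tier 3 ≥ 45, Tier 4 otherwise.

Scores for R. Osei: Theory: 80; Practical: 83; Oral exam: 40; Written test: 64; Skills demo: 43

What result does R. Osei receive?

Tier 3

Weighted total:
  Theory 80 × 0.1 = 8
  Practical 83 × 0.49 = 40.67
  Oral exam 40 × 0.12 = 4.8
  Written test 64 × 0.05 = 3.2
  Skills demo 43 × 0.24 = 10.32
Sum = 66.99
66.99 is ≥ 45 and < 67.5 → Tier 3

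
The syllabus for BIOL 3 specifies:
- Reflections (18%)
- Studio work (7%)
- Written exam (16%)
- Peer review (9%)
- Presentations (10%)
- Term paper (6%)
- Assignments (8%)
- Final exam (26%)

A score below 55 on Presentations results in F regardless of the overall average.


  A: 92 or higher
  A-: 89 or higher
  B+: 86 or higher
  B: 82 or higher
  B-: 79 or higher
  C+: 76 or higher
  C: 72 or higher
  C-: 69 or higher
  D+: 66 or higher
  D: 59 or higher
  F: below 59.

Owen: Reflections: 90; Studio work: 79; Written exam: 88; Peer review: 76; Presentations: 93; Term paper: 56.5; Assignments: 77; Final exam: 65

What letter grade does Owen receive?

Presentations score 93 ≥ 55: minimum met.
Weighted total:
  Reflections 90 × 0.18 = 16.2
  Studio work 79 × 0.07 = 5.53
  Written exam 88 × 0.16 = 14.08
  Peer review 76 × 0.09 = 6.84
  Presentations 93 × 0.1 = 9.3
  Term paper 56.5 × 0.06 = 3.39
  Assignments 77 × 0.08 = 6.16
  Final exam 65 × 0.26 = 16.9
Sum = 78.4
78.4 is ≥ 76 and < 79 → C+

C+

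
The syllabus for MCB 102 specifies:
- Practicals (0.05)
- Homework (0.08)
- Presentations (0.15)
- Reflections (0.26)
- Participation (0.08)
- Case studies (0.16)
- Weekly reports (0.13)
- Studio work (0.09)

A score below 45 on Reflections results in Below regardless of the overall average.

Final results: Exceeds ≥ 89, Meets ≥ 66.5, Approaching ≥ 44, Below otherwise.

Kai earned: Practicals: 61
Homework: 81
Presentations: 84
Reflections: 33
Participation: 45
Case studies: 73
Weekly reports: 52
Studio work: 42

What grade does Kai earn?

Reflections score 33 < 45: minimum not met.
Weighted total:
  Practicals 61 × 0.05 = 3.05
  Homework 81 × 0.08 = 6.48
  Presentations 84 × 0.15 = 12.6
  Reflections 33 × 0.26 = 8.58
  Participation 45 × 0.08 = 3.6
  Case studies 73 × 0.16 = 11.68
  Weekly reports 52 × 0.13 = 6.76
  Studio work 42 × 0.09 = 3.78
Sum = 56.53
Because the Reflections minimum was not met, the result is Below.

Below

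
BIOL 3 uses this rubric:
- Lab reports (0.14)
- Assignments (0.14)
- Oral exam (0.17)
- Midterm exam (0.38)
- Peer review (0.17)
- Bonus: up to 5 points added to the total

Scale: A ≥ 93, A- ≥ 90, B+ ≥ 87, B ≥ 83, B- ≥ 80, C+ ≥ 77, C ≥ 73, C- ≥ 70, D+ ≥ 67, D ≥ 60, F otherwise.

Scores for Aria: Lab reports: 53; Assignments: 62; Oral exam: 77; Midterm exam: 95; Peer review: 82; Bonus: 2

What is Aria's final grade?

B-

Weighted total:
  Lab reports 53 × 0.14 = 7.42
  Assignments 62 × 0.14 = 8.68
  Oral exam 77 × 0.17 = 13.09
  Midterm exam 95 × 0.38 = 36.1
  Peer review 82 × 0.17 = 13.94
Sum = 79.23
Bonus: 79.23 + 2 = 81.23
81.23 is ≥ 80 and < 83 → B-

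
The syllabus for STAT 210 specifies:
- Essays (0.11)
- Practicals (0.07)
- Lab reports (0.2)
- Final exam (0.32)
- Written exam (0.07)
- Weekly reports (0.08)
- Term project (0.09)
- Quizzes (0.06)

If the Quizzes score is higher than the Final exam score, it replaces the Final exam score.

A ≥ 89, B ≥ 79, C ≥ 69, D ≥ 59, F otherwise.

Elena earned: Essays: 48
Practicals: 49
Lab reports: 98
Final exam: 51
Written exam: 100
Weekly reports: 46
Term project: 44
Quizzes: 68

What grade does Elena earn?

Quizzes (68) > Final exam (51), so Final exam counts as 68.
Weighted total:
  Essays 48 × 0.11 = 5.28
  Practicals 49 × 0.07 = 3.43
  Lab reports 98 × 0.2 = 19.6
  Final exam 68 × 0.32 = 21.76
  Written exam 100 × 0.07 = 7
  Weekly reports 46 × 0.08 = 3.68
  Term project 44 × 0.09 = 3.96
  Quizzes 68 × 0.06 = 4.08
Sum = 68.79
68.79 is ≥ 59 and < 69 → D

D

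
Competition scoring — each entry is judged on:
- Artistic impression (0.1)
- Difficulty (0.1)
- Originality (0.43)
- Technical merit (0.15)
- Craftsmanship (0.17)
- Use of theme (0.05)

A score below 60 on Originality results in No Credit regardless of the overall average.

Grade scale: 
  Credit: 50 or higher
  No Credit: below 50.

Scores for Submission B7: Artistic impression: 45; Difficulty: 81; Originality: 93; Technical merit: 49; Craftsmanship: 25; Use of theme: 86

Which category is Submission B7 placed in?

Credit

Originality score 93 ≥ 60: minimum met.
Weighted total:
  Artistic impression 45 × 0.1 = 4.5
  Difficulty 81 × 0.1 = 8.1
  Originality 93 × 0.43 = 39.99
  Technical merit 49 × 0.15 = 7.35
  Craftsmanship 25 × 0.17 = 4.25
  Use of theme 86 × 0.05 = 4.3
Sum = 68.49
68.49 ≥ 50 → Credit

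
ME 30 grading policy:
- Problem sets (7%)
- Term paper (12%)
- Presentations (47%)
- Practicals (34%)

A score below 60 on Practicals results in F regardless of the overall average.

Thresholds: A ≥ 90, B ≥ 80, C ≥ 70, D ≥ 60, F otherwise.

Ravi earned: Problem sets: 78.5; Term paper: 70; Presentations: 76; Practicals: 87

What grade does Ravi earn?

C

Practicals score 87 ≥ 60: minimum met.
Weighted total:
  Problem sets 78.5 × 0.07 = 5.495
  Term paper 70 × 0.12 = 8.4
  Presentations 76 × 0.47 = 35.72
  Practicals 87 × 0.34 = 29.58
Sum = 79.195
79.195 is ≥ 70 and < 80 → C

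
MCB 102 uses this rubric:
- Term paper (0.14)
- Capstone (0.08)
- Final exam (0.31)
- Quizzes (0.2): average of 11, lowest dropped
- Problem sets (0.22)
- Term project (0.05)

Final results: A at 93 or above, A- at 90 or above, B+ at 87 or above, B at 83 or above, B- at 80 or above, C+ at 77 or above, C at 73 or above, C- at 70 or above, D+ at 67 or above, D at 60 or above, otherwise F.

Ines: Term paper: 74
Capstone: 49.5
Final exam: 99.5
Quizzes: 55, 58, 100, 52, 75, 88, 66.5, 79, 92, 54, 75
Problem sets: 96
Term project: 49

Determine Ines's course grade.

B

Quizzes: drop 52 → average of remaining 10 = 742.5/10 = 74.25
Weighted total:
  Term paper 74 × 0.14 = 10.36
  Capstone 49.5 × 0.08 = 3.96
  Final exam 99.5 × 0.31 = 30.845
  Quizzes 74.25 × 0.2 = 14.85
  Problem sets 96 × 0.22 = 21.12
  Term project 49 × 0.05 = 2.45
Sum = 83.585
83.585 is ≥ 83 and < 87 → B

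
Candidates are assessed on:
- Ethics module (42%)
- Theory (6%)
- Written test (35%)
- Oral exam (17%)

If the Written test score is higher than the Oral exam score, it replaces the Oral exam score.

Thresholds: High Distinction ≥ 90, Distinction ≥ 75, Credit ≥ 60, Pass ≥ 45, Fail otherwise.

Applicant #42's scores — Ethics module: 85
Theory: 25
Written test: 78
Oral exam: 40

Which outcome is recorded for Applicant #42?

Distinction

Written test (78) > Oral exam (40), so Oral exam counts as 78.
Weighted total:
  Ethics module 85 × 0.42 = 35.7
  Theory 25 × 0.06 = 1.5
  Written test 78 × 0.35 = 27.3
  Oral exam 78 × 0.17 = 13.26
Sum = 77.76
77.76 is ≥ 75 and < 90 → Distinction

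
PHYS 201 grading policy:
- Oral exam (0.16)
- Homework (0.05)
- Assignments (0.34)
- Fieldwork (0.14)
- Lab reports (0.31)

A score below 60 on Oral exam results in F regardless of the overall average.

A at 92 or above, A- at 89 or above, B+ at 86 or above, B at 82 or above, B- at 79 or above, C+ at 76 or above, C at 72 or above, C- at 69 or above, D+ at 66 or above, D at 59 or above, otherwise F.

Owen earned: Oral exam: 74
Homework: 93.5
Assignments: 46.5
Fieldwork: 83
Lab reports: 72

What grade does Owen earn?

D+

Oral exam score 74 ≥ 60: minimum met.
Weighted total:
  Oral exam 74 × 0.16 = 11.84
  Homework 93.5 × 0.05 = 4.675
  Assignments 46.5 × 0.34 = 15.81
  Fieldwork 83 × 0.14 = 11.62
  Lab reports 72 × 0.31 = 22.32
Sum = 66.265
66.265 is ≥ 66 and < 69 → D+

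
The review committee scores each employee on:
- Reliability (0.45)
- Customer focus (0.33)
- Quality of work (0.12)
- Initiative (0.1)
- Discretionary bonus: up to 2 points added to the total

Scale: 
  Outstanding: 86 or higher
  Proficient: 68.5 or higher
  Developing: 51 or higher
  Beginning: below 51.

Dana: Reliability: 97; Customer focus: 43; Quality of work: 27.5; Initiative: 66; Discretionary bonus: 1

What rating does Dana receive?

Weighted total:
  Reliability 97 × 0.45 = 43.65
  Customer focus 43 × 0.33 = 14.19
  Quality of work 27.5 × 0.12 = 3.3
  Initiative 66 × 0.1 = 6.6
Sum = 67.74
Discretionary bonus: 67.74 + 1 = 68.74
68.74 is ≥ 68.5 and < 86 → Proficient

Proficient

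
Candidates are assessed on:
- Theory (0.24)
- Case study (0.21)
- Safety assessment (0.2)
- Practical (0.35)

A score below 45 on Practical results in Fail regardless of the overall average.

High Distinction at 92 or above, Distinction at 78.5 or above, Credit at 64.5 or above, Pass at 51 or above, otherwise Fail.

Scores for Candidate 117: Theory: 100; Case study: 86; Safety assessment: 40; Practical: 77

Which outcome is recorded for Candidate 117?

Practical score 77 ≥ 45: minimum met.
Weighted total:
  Theory 100 × 0.24 = 24
  Case study 86 × 0.21 = 18.06
  Safety assessment 40 × 0.2 = 8
  Practical 77 × 0.35 = 26.95
Sum = 77.01
77.01 is ≥ 64.5 and < 78.5 → Credit

Credit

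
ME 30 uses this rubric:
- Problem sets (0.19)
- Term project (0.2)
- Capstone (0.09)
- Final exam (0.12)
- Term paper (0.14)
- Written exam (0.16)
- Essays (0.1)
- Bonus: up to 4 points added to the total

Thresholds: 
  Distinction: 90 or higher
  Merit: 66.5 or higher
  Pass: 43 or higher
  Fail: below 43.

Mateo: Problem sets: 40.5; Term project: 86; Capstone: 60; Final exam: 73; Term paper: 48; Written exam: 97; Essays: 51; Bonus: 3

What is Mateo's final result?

Weighted total:
  Problem sets 40.5 × 0.19 = 7.695
  Term project 86 × 0.2 = 17.2
  Capstone 60 × 0.09 = 5.4
  Final exam 73 × 0.12 = 8.76
  Term paper 48 × 0.14 = 6.72
  Written exam 97 × 0.16 = 15.52
  Essays 51 × 0.1 = 5.1
Sum = 66.395
Bonus: 66.395 + 3 = 69.395
69.395 is ≥ 66.5 and < 90 → Merit

Merit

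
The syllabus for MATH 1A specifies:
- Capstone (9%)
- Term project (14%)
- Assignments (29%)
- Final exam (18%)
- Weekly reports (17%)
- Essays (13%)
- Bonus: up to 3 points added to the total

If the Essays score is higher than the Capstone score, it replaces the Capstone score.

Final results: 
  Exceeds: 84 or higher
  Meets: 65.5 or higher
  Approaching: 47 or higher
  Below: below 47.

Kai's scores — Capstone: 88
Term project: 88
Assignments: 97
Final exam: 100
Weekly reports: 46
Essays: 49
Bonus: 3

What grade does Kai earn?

Meets

Essays (49) ≤ Capstone (88), so Capstone stays at 88.
Weighted total:
  Capstone 88 × 0.09 = 7.92
  Term project 88 × 0.14 = 12.32
  Assignments 97 × 0.29 = 28.13
  Final exam 100 × 0.18 = 18
  Weekly reports 46 × 0.17 = 7.82
  Essays 49 × 0.13 = 6.37
Sum = 80.56
Bonus: 80.56 + 3 = 83.56
83.56 is ≥ 65.5 and < 84 → Meets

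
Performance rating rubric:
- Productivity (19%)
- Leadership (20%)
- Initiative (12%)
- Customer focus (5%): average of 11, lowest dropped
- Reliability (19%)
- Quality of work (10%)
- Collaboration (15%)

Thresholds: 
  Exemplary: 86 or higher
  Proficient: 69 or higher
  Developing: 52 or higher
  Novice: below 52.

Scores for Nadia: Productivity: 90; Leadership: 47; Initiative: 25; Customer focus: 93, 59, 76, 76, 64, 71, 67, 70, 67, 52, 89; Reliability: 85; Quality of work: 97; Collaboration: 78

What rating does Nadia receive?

Proficient

Customer focus: drop 52 → average of remaining 10 = 732/10 = 73.2
Weighted total:
  Productivity 90 × 0.19 = 17.1
  Leadership 47 × 0.2 = 9.4
  Initiative 25 × 0.12 = 3
  Customer focus 73.2 × 0.05 = 3.66
  Reliability 85 × 0.19 = 16.15
  Quality of work 97 × 0.1 = 9.7
  Collaboration 78 × 0.15 = 11.7
Sum = 70.71
70.71 is ≥ 69 and < 86 → Proficient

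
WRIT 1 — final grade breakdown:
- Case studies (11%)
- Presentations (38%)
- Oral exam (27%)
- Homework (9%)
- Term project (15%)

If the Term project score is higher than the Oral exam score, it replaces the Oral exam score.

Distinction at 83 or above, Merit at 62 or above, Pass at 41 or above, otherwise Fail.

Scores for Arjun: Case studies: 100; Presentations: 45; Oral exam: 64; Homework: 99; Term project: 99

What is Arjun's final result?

Merit

Term project (99) > Oral exam (64), so Oral exam counts as 99.
Weighted total:
  Case studies 100 × 0.11 = 11
  Presentations 45 × 0.38 = 17.1
  Oral exam 99 × 0.27 = 26.73
  Homework 99 × 0.09 = 8.91
  Term project 99 × 0.15 = 14.85
Sum = 78.59
78.59 is ≥ 62 and < 83 → Merit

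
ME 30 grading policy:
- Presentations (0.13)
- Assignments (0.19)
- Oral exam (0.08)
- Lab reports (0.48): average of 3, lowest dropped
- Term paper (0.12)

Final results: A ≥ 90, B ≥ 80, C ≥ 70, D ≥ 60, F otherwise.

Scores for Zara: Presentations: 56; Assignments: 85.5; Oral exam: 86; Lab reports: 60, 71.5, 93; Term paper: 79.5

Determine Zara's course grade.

Lab reports: drop 60 → average of remaining 2 = 164.5/2 = 82.25
Weighted total:
  Presentations 56 × 0.13 = 7.28
  Assignments 85.5 × 0.19 = 16.245
  Oral exam 86 × 0.08 = 6.88
  Lab reports 82.25 × 0.48 = 39.48
  Term paper 79.5 × 0.12 = 9.54
Sum = 79.425
79.425 is ≥ 70 and < 80 → C

C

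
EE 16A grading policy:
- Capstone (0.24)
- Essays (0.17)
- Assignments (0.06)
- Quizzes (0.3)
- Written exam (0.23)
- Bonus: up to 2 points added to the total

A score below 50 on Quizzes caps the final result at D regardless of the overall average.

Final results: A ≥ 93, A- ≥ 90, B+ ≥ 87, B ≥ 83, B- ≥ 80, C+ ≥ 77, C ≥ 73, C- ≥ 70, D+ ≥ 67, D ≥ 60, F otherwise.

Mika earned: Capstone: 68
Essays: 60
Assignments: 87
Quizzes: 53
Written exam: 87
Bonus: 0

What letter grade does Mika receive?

D+

Quizzes score 53 ≥ 50: minimum met.
Weighted total:
  Capstone 68 × 0.24 = 16.32
  Essays 60 × 0.17 = 10.2
  Assignments 87 × 0.06 = 5.22
  Quizzes 53 × 0.3 = 15.9
  Written exam 87 × 0.23 = 20.01
Sum = 67.65
Bonus: 67.65 + 0 = 67.65
67.65 is ≥ 67 and < 70 → D+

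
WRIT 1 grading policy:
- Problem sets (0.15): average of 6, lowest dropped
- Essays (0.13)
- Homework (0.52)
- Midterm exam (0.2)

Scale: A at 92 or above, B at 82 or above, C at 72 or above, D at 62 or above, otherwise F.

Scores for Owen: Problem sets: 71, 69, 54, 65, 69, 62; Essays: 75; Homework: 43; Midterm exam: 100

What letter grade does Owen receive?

Problem sets: drop 54 → average of remaining 5 = 336/5 = 67.2
Weighted total:
  Problem sets 67.2 × 0.15 = 10.08
  Essays 75 × 0.13 = 9.75
  Homework 43 × 0.52 = 22.36
  Midterm exam 100 × 0.2 = 20
Sum = 62.19
62.19 is ≥ 62 and < 72 → D

D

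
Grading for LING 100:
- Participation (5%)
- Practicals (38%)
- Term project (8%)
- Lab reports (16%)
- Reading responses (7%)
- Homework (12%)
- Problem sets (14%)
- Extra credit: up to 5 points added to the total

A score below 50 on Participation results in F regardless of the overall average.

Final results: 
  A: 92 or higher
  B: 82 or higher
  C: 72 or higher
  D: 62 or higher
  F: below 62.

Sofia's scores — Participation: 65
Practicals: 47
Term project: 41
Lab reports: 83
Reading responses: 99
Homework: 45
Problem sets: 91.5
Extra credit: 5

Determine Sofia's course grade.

Participation score 65 ≥ 50: minimum met.
Weighted total:
  Participation 65 × 0.05 = 3.25
  Practicals 47 × 0.38 = 17.86
  Term project 41 × 0.08 = 3.28
  Lab reports 83 × 0.16 = 13.28
  Reading responses 99 × 0.07 = 6.93
  Homework 45 × 0.12 = 5.4
  Problem sets 91.5 × 0.14 = 12.81
Sum = 62.81
Extra credit: 62.81 + 5 = 67.81
67.81 is ≥ 62 and < 72 → D

D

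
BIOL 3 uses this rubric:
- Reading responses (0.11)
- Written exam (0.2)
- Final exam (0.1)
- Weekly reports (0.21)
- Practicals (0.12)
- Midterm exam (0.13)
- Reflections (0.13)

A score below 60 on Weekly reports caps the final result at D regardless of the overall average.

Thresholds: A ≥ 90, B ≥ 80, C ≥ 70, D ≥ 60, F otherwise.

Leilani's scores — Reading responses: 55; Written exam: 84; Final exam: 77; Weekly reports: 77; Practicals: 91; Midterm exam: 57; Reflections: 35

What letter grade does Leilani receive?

Weekly reports score 77 ≥ 60: minimum met.
Weighted total:
  Reading responses 55 × 0.11 = 6.05
  Written exam 84 × 0.2 = 16.8
  Final exam 77 × 0.1 = 7.7
  Weekly reports 77 × 0.21 = 16.17
  Practicals 91 × 0.12 = 10.92
  Midterm exam 57 × 0.13 = 7.41
  Reflections 35 × 0.13 = 4.55
Sum = 69.6
69.6 is ≥ 60 and < 70 → D

D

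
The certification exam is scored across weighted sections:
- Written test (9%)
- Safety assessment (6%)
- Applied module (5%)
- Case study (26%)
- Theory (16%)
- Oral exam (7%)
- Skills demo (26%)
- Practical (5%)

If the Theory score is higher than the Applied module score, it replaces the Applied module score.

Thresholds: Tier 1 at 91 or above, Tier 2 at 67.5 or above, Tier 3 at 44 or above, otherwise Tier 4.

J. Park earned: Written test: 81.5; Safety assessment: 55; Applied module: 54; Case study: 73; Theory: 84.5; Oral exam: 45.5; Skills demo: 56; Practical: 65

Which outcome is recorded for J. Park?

Tier 2

Theory (84.5) > Applied module (54), so Applied module counts as 84.5.
Weighted total:
  Written test 81.5 × 0.09 = 7.335
  Safety assessment 55 × 0.06 = 3.3
  Applied module 84.5 × 0.05 = 4.225
  Case study 73 × 0.26 = 18.98
  Theory 84.5 × 0.16 = 13.52
  Oral exam 45.5 × 0.07 = 3.185
  Skills demo 56 × 0.26 = 14.56
  Practical 65 × 0.05 = 3.25
Sum = 68.355
68.355 is ≥ 67.5 and < 91 → Tier 2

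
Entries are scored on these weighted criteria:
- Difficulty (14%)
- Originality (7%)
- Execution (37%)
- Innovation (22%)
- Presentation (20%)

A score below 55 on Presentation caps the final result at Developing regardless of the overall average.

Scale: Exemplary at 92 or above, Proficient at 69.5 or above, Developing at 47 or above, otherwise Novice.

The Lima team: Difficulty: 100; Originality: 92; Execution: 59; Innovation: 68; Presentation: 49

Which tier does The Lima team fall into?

Presentation score 49 < 55: minimum not met.
Weighted total:
  Difficulty 100 × 0.14 = 14
  Originality 92 × 0.07 = 6.44
  Execution 59 × 0.37 = 21.83
  Innovation 68 × 0.22 = 14.96
  Presentation 49 × 0.2 = 9.8
Sum = 67.03
67.03 would be Developing; cap at Developing applies → Developing.

Developing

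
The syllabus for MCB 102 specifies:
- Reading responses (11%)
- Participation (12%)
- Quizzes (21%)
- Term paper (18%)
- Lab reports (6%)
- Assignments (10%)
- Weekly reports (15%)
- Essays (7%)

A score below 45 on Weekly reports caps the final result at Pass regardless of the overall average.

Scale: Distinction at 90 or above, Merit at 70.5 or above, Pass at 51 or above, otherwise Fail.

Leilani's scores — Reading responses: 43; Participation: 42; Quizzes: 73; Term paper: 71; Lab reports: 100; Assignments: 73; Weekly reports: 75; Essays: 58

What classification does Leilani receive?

Weekly reports score 75 ≥ 45: minimum met.
Weighted total:
  Reading responses 43 × 0.11 = 4.73
  Participation 42 × 0.12 = 5.04
  Quizzes 73 × 0.21 = 15.33
  Term paper 71 × 0.18 = 12.78
  Lab reports 100 × 0.06 = 6
  Assignments 73 × 0.1 = 7.3
  Weekly reports 75 × 0.15 = 11.25
  Essays 58 × 0.07 = 4.06
Sum = 66.49
66.49 is ≥ 51 and < 70.5 → Pass

Pass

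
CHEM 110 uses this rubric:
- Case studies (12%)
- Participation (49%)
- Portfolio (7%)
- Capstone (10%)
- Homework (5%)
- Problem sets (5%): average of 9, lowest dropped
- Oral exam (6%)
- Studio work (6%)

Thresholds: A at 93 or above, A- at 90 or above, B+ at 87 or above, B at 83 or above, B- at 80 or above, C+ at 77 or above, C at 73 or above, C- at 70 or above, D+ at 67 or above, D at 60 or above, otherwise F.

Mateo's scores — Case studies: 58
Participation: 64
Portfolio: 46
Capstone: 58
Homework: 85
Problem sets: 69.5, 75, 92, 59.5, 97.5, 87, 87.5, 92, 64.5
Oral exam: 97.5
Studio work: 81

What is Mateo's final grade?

D

Problem sets: drop 59.5 → average of remaining 8 = 665/8 = 83.125
Weighted total:
  Case studies 58 × 0.12 = 6.96
  Participation 64 × 0.49 = 31.36
  Portfolio 46 × 0.07 = 3.22
  Capstone 58 × 0.1 = 5.8
  Homework 85 × 0.05 = 4.25
  Problem sets 83.125 × 0.05 = 4.15625
  Oral exam 97.5 × 0.06 = 5.85
  Studio work 81 × 0.06 = 4.86
Sum = 66.45625
66.45625 is ≥ 60 and < 67 → D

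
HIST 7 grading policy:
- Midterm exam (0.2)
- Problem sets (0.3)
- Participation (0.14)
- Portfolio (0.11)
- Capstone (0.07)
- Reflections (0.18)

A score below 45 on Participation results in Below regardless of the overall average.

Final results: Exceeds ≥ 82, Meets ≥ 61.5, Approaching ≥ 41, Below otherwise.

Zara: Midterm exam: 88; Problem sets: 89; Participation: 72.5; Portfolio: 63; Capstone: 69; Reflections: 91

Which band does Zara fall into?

Participation score 72.5 ≥ 45: minimum met.
Weighted total:
  Midterm exam 88 × 0.2 = 17.6
  Problem sets 89 × 0.3 = 26.7
  Participation 72.5 × 0.14 = 10.15
  Portfolio 63 × 0.11 = 6.93
  Capstone 69 × 0.07 = 4.83
  Reflections 91 × 0.18 = 16.38
Sum = 82.59
82.59 ≥ 82 → Exceeds

Exceeds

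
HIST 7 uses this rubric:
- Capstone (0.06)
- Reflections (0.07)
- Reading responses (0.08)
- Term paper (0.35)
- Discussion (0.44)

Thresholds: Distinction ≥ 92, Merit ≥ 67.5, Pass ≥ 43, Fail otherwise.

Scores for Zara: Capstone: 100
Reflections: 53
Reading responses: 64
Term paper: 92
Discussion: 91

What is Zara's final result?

Weighted total:
  Capstone 100 × 0.06 = 6
  Reflections 53 × 0.07 = 3.71
  Reading responses 64 × 0.08 = 5.12
  Term paper 92 × 0.35 = 32.2
  Discussion 91 × 0.44 = 40.04
Sum = 87.07
87.07 is ≥ 67.5 and < 92 → Merit

Merit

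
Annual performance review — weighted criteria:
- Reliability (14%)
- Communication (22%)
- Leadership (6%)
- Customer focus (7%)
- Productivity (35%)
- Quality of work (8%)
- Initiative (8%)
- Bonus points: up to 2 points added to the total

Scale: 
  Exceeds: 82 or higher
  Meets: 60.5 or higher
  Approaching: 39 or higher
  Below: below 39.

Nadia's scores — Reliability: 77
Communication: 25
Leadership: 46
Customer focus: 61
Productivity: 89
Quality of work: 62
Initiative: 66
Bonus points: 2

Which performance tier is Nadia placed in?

Weighted total:
  Reliability 77 × 0.14 = 10.78
  Communication 25 × 0.22 = 5.5
  Leadership 46 × 0.06 = 2.76
  Customer focus 61 × 0.07 = 4.27
  Productivity 89 × 0.35 = 31.15
  Quality of work 62 × 0.08 = 4.96
  Initiative 66 × 0.08 = 5.28
Sum = 64.7
Bonus points: 64.7 + 2 = 66.7
66.7 is ≥ 60.5 and < 82 → Meets

Meets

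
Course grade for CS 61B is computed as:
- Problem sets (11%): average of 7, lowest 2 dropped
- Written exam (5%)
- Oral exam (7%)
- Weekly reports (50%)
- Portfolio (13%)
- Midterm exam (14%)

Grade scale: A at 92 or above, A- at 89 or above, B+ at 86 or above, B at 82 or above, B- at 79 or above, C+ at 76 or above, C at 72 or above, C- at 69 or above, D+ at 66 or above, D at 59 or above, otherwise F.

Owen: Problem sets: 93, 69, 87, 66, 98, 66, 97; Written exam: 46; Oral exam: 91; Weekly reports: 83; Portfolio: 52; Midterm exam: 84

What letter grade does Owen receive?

C+

Problem sets: drop 66, 66 → average of remaining 5 = 444/5 = 88.8
Weighted total:
  Problem sets 88.8 × 0.11 = 9.768
  Written exam 46 × 0.05 = 2.3
  Oral exam 91 × 0.07 = 6.37
  Weekly reports 83 × 0.5 = 41.5
  Portfolio 52 × 0.13 = 6.76
  Midterm exam 84 × 0.14 = 11.76
Sum = 78.458
78.458 is ≥ 76 and < 79 → C+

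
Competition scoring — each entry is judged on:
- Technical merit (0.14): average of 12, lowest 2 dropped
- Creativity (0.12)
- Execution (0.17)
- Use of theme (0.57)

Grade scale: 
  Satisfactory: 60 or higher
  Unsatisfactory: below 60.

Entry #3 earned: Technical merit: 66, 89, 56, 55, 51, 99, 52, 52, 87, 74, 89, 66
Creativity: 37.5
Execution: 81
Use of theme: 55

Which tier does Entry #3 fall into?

Technical merit: drop 51, 52 → average of remaining 10 = 733/10 = 73.3
Weighted total:
  Technical merit 73.3 × 0.14 = 10.262
  Creativity 37.5 × 0.12 = 4.5
  Execution 81 × 0.17 = 13.77
  Use of theme 55 × 0.57 = 31.35
Sum = 59.882
59.882 < 60 → Unsatisfactory

Unsatisfactory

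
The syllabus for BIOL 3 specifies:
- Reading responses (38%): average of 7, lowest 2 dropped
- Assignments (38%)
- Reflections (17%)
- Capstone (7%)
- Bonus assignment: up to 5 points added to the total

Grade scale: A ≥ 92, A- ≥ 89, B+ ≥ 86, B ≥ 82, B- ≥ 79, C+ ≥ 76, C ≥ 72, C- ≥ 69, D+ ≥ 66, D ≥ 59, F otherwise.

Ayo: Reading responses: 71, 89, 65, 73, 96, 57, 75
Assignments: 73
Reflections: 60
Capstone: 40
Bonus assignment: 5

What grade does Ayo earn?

Reading responses: drop 57, 65 → average of remaining 5 = 404/5 = 80.8
Weighted total:
  Reading responses 80.8 × 0.38 = 30.704
  Assignments 73 × 0.38 = 27.74
  Reflections 60 × 0.17 = 10.2
  Capstone 40 × 0.07 = 2.8
Sum = 71.444
Bonus assignment: 71.444 + 5 = 76.444
76.444 is ≥ 76 and < 79 → C+

C+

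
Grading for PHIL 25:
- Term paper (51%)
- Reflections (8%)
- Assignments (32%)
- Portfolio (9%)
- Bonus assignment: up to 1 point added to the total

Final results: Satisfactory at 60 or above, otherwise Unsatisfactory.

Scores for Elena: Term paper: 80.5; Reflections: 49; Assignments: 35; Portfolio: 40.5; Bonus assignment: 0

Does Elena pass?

Unsatisfactory

Weighted total:
  Term paper 80.5 × 0.51 = 41.055
  Reflections 49 × 0.08 = 3.92
  Assignments 35 × 0.32 = 11.2
  Portfolio 40.5 × 0.09 = 3.645
Sum = 59.82
Bonus assignment: 59.82 + 0 = 59.82
59.82 < 60 → Unsatisfactory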